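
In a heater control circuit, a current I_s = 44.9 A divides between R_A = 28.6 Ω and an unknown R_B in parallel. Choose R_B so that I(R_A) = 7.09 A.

The fraction through R_A equals R_B/(R_A+R_B).
7.09/44.9 = R_B/(R_A + R_B) → R_B = R_A · (0.1579)/(1 − 0.1579) = 28.6 × 0.1875 = 5.363 Ω.

R_B ≈ 5.36 Ω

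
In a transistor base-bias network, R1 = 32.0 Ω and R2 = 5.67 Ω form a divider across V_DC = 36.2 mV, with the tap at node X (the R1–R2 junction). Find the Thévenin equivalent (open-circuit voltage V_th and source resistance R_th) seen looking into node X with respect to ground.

V_th is the unloaded tap voltage: V_DC · R2/(R1+R2) = 36.2 × 0.1505 = 5.449 mV.
With V_DC suppressed (replaced by a short), R_th = R1 ‖ R2 = (32.00 × 5.67)/(32.00 + 5.67) = 4.817 Ω.

V_th ≈ 5.45 mV, R_th ≈ 4.82 Ω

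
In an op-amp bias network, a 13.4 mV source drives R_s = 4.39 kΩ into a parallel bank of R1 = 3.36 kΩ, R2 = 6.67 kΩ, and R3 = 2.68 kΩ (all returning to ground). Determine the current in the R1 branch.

I ≈ 0.866 µA

Parallel bank: R_p = 1/(1/3.36 + 1/6.67 + 1/2.68) = 1.219 kΩ.
Node voltage V_A = V_s · R_p/(R_s + R_p) = 13.4 × 0.2173 = 2.911 mV.
Branch current I = V_A/R1 = 2.911/3.36 = 0.8665 µA.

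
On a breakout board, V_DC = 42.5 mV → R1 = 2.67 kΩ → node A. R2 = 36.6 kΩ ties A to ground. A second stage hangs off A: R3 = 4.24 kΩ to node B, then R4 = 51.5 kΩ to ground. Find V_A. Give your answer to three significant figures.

V_A ≈ 37.9 mV

The second stage (R3 + R4 = 55.74 kΩ) loads node A in parallel with R2.
Effective lower resistance at A: R2 ‖ 55.74 = 22.09 kΩ.
So V_A = 42.5 × 0.8922 = 37.92 mV.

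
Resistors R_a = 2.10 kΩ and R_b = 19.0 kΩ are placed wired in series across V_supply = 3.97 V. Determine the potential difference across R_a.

Series total: ΣR = 2.10 + 19.0 = 21.10 kΩ.
By the voltage-divider rule, V = 3.97 × 2.100/21.10 = 0.3951 V.

V ≈ 0.395 V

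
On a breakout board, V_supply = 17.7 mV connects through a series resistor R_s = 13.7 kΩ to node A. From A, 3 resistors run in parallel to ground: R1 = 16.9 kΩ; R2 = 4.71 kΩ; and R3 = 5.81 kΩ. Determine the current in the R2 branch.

Parallel bank: R_p = 1/(1/16.9 + 1/4.71 + 1/5.81) = 2.254 kΩ.
V_A by voltage divider: V_A = 17.7 × 2.254/(13.7 + 2.254) = 2.501 mV.
Branch current I = V_A/R2 = 2.501/4.71 = 0.5310 µA.
(Equivalently: I_total = 1.109 µA, then current-divider fraction G_k/ΣG = 0.4786.)

I ≈ 0.531 µA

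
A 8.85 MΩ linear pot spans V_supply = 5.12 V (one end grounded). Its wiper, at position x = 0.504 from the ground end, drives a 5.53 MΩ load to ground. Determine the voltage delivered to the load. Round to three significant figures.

V_out ≈ 1.84 V

Lower segment x·R_p = 4.460 MΩ; upper segment (1−x)·R_p = 4.390 MΩ.
Lower segment in parallel with the load: 4.460 ‖ 5.53 = 2.469 MΩ.
Loaded-divider output: V_out = 5.12 × 0.3600 = 1.843 V.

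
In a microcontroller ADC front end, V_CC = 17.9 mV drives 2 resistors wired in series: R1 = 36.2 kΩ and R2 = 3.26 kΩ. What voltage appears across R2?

V ≈ 1.48 mV

Total series resistance ΣR = 36.2 + 3.26 = 39.46 kΩ.
By the voltage-divider rule, V = 17.9 × 3.260/39.46 = 1.479 mV.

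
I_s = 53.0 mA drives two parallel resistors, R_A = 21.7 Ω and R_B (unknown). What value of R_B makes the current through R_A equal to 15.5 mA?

R_B ≈ 8.97 Ω

Two-branch current divider: I_A = I_s · R_B/(R_A + R_B).
15.5/53.0 = R_B/(R_A + R_B) → R_B = R_A · (0.2925)/(1 − 0.2925) = 21.7 × 0.4133 = 8.969 Ω.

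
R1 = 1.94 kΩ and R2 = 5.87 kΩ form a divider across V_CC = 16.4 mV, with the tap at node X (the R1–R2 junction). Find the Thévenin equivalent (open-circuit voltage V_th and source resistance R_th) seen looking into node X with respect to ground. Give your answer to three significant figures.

V_th is the unloaded tap voltage: V_CC · R2/(R1+R2) = 16.4 × 0.7516 = 12.33 mV.
With V_CC suppressed (replaced by a short), R_th = R1 ‖ R2 = (1.940 × 5.87)/(1.940 + 5.87) = 1.458 kΩ.

V_th ≈ 12.3 mV, R_th ≈ 1.46 kΩ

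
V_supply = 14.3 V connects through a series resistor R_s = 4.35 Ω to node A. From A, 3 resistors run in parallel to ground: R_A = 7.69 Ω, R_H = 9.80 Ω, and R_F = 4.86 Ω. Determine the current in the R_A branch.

Equivalent of the parallel group: R_p = 2.284 Ω.
V_A by voltage divider: V_A = 14.3 × 2.284/(4.35 + 2.284) = 4.923 V.
Branch current I = V_A/R_A = 4.923/7.69 = 0.6402 A.

I ≈ 0.640 A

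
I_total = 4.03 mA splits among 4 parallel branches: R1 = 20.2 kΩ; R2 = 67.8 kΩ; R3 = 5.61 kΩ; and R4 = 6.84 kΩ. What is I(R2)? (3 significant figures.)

ΣG = 1/20.2 + 1/67.8 + 1/5.61 + 1/6.84 = 0.3887.
R2 takes the fraction G_k/ΣG = 0.01475/0.3887 = 0.03794, so I = 4.03 × 0.03794 = 0.1529 mA.

I ≈ 0.153 mA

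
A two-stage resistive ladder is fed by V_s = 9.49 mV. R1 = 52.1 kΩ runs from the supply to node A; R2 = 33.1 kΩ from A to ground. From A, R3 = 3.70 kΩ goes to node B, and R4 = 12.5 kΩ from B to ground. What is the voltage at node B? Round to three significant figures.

The second stage (R3 + R4 = 16.20 kΩ) loads node A in parallel with R2.
R2 ‖ (R3+R4) = 10.88 kΩ.
V_A = 9.49 × 10.88/(52.1 + 10.88) = 1.639 mV.
Then the unloaded second divider: V_B = V_A × R4/(R3+R4) = 1.639 × 0.7716 = 1.265 mV.

V_B ≈ 1.26 mV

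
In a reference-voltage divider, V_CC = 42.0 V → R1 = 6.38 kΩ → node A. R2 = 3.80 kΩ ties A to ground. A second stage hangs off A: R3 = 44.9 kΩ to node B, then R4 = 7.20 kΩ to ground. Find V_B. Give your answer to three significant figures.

V_B ≈ 2.07 V

Node A sees R2 in parallel with the series input of stage 2, R3 + R4 = 52.10 kΩ.
Effective lower resistance at A: R2 ‖ 52.10 = 3.542 kΩ.
First divider: V_A = V_CC · 3.542/(6.38 + 3.542) = 14.99 V.
Then the unloaded second divider: V_B = V_A × R4/(R3+R4) = 14.99 × 0.1382 = 2.072 V.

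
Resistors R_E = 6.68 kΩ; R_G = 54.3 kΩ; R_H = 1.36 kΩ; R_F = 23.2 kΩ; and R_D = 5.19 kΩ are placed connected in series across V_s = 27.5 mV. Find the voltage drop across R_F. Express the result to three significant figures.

V ≈ 7.03 mV

Total series resistance ΣR = 6.68 + 54.3 + 1.36 + 23.2 + 5.19 = 90.73 kΩ.
V = V_s · R/ΣR = 27.5 × 0.2557 = 7.032 mV.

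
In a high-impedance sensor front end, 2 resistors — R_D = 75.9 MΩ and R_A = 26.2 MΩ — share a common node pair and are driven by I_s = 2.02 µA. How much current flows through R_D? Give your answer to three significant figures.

I ≈ 0.518 µA

Two-branch current divider: I_k = I_s · R_other/(R_1 + R_2).
So I = 2.02 × 26.2/102.1 = 0.5184 µA.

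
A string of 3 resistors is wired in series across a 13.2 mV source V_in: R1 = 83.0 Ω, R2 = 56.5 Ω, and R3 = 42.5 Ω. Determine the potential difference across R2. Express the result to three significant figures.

V ≈ 4.10 mV

Total series resistance ΣR = 83.0 + 56.5 + 42.5 = 182.0 Ω.
By the voltage-divider rule, V = 13.2 × 56.50/182.0 = 4.098 mV.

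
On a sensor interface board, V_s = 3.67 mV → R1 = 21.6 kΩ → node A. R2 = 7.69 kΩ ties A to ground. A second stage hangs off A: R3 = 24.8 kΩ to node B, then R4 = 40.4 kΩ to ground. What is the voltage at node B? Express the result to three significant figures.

V_B ≈ 0.549 mV

Looking into the second stage from A: R3 + R4 = 65.20 kΩ appears in parallel with R2.
R2 ‖ (R3+R4) = 6.879 kΩ.
First divider: V_A = V_s · 6.879/(21.6 + 6.879) = 0.8864 mV.
Stage 2 is unloaded, so V_B = V_A · R4/(R3+R4) = 0.8864 × 40.4/65.20 = 0.5493 mV.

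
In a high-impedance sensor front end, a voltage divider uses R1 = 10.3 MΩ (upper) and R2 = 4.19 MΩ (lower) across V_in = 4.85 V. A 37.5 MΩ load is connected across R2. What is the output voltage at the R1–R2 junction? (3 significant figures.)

V_out ≈ 1.30 V

First combine the lower leg with the load: R2 ‖ R_L = 3.769 MΩ.
Then V_out = V_in · R2'/(R1 + R2') = 4.85 × 3.769/14.07 = 1.299 V.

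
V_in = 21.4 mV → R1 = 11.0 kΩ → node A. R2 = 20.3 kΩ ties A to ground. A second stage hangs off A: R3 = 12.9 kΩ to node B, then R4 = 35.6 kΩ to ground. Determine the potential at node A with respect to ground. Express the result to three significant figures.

Node A sees R2 in parallel with the series input of stage 2, R3 + R4 = 48.50 kΩ.
Effective lower resistance at A: R2 ‖ 48.50 = 14.31 kΩ.
First divider: V_A = V_in · 14.31/(11.0 + 14.31) = 12.10 mV.

V_A ≈ 12.1 mV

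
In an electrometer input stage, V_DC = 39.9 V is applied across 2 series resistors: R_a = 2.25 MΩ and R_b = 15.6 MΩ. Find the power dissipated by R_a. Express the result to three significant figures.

P ≈ 11.2 µW

Series current I = V_DC/ΣR = 39.9/17.85 = 2.235 µA.
P(R_a) = I²·R_a = (2.235)² × 2.25 = 11.24 µW.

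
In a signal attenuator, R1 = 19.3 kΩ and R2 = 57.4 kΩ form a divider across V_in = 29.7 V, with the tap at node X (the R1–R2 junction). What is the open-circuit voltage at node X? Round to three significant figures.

V_th is the unloaded tap voltage: V_in · R2/(R1+R2) = 29.7 × 0.7484 = 22.23 V.

V_th ≈ 22.2 V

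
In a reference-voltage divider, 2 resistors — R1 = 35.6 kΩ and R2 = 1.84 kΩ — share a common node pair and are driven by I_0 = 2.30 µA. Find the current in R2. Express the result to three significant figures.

For two parallel branches, I_k = I_0 · (other R)/(sum of R).
So I = 2.30 × 35.6/37.44 = 2.187 µA.

I ≈ 2.19 µA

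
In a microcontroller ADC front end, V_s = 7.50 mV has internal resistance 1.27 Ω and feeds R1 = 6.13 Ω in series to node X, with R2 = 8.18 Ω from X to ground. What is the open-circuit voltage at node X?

R1' = 1.27 + 6.13 = 7.400 Ω (source resistance + R1).
V_th is the unloaded tap voltage: V_s · R2/(R1'+R2) = 7.50 × 0.5250 = 3.938 mV.

V_th ≈ 3.94 mV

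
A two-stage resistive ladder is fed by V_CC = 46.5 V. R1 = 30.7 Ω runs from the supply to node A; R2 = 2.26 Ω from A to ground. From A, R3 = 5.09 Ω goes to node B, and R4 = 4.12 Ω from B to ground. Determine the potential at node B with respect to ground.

Node A sees R2 in parallel with the series input of stage 2, R3 + R4 = 9.210 Ω.
Effective lower resistance at A: R2 ‖ 9.210 = 1.815 Ω.
V_A = 46.5 × 1.815/(30.7 + 1.815) = 2.595 V.
V_B = V_A × 0.4473 = 1.161 V.

V_B ≈ 1.16 V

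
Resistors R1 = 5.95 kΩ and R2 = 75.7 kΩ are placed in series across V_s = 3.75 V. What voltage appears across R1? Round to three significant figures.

V ≈ 0.273 V

Total series resistance ΣR = 5.95 + 75.7 = 81.65 kΩ.
V = V_s · R/ΣR = 3.75 × 0.07287 = 0.2733 V.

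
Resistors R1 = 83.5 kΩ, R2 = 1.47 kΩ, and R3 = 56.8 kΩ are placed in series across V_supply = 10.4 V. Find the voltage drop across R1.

V ≈ 6.13 V

ΣR = 83.5 + 1.47 + 56.8 = 141.8 kΩ.
By the voltage-divider rule, V = 10.4 × 83.50/141.8 = 6.125 V.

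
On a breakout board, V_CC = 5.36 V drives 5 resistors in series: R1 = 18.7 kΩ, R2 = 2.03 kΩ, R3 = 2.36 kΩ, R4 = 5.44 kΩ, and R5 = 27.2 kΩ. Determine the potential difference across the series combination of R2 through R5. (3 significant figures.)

V ≈ 3.56 V

Total series resistance ΣR = 18.7 + 2.03 + 2.36 + 5.44 + 27.2 = 55.73 kΩ.
R_{R2..R5} = 2.03 + 2.36 + 5.44 + 27.2 = 37.03 kΩ.
V = V_CC · R/ΣR = 5.36 × 0.6645 = 3.561 V.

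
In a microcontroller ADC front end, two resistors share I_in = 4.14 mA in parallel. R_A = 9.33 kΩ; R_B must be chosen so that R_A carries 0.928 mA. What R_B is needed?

R_B ≈ 2.70 kΩ

In a two-way split, I_A/I_in = R_B/(R_A + R_B).
0.928/4.14 = R_B/(R_A + R_B) → R_B = R_A · (0.2242)/(1 − 0.2242) = 9.33 × 0.2889 = 2.696 kΩ.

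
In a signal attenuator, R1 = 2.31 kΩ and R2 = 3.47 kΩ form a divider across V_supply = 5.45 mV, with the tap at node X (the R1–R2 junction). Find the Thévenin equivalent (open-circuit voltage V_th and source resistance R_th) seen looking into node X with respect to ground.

Open-circuit (no load on X): V_th = V_supply · R2/(R1 + R2) = 5.45 × 3.47/(2.310 + 3.47) = 3.272 mV.
Looking into X with the source shorted: R_th = R1·R2/(R1+R2) = 2.310 × 3.47/5.780 = 1.387 kΩ.

V_th ≈ 3.27 mV, R_th ≈ 1.39 kΩ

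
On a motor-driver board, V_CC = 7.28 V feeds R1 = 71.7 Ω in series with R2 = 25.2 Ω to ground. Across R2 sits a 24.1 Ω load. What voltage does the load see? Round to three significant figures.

First combine the lower leg with the load: R2 ‖ R_L = 12.32 Ω.
Now apply the divider: V_out = 7.28 × 0.1466 = 1.067 V.

V_out ≈ 1.07 V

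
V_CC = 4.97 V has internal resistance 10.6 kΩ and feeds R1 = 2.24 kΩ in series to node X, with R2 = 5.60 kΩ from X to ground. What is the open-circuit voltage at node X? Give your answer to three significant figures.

R1' = 10.6 + 2.24 = 12.84 kΩ (source resistance + R1).
Open-circuit (no load on X): V_th = V_CC · R2/(R1' + R2) = 4.97 × 5.60/(12.84 + 5.60) = 1.509 V.

V_th ≈ 1.51 V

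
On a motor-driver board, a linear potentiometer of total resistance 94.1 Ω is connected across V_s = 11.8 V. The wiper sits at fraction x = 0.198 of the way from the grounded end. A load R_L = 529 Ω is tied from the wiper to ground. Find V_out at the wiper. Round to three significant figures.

Split the track: R_lower = x·R_p = 18.63 Ω, R_upper = (1−x)·R_p = 75.47 Ω.
Lower segment in parallel with the load: 18.63 ‖ 529 = 18.00 Ω.
Then V_out = V_s · 18.00/(75.47 + 18.00) = 2.272 V.

V_out ≈ 2.27 V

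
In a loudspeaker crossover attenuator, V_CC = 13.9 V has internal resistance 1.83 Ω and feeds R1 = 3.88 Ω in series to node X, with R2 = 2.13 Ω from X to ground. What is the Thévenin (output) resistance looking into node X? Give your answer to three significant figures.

R_th ≈ 1.55 Ω

R1' = 1.83 + 3.88 = 5.710 Ω (source resistance + R1).
With V_CC suppressed (replaced by a short), R_th = R1' ‖ R2 = (5.710 × 2.13)/(5.710 + 2.13) = 1.551 Ω.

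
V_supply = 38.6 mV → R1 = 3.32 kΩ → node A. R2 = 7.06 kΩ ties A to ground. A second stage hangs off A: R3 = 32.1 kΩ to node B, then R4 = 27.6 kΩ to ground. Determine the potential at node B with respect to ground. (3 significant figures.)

Looking into the second stage from A: R3 + R4 = 59.70 kΩ appears in parallel with R2.
Effective lower resistance at A: R2 ‖ 59.70 = 6.313 kΩ.
So V_A = 38.6 × 0.6554 = 25.30 mV.
V_B = V_A × 0.4623 = 11.70 mV.

V_B ≈ 11.7 mV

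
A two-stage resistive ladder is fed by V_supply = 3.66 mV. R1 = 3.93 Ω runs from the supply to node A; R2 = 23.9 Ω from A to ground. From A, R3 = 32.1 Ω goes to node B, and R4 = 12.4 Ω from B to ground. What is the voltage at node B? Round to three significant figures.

V_B ≈ 0.814 mV

Looking into the second stage from A: R3 + R4 = 44.50 Ω appears in parallel with R2.
R2 ‖ (R3+R4) = 15.55 Ω.
V_A = 3.66 × 15.55/(3.93 + 15.55) = 2.922 mV.
Then the unloaded second divider: V_B = V_A × R4/(R3+R4) = 2.922 × 0.2787 = 0.8141 mV.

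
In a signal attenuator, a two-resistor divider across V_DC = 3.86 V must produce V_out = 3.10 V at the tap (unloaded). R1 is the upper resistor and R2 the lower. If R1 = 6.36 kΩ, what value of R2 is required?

R2 ≈ 25.9 kΩ

Required fraction k = V_out/V_DC = 0.8031.
Rearranging, R2 = R1·k/(1−k) = 6.36 × 4.079 = 25.94 kΩ.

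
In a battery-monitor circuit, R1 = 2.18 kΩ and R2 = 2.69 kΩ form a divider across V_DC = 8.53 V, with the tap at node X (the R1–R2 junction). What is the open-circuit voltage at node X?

V_th ≈ 4.71 V

V_th is the unloaded tap voltage: V_DC · R2/(R1+R2) = 8.53 × 0.5524 = 4.712 V.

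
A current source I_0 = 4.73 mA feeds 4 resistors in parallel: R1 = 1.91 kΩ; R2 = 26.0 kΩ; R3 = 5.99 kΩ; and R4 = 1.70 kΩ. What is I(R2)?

I ≈ 0.138 mA

Conductances: ΣG = 1/1.91 + 1/26.0 + 1/5.99 + 1/1.70 = 1.317 (1/kΩ).
Current divider: I(R2) = I_0 · G_k/ΣG = 4.73 × (0.03846/1.317) = 4.73 × 0.02920 = 0.1381 mA.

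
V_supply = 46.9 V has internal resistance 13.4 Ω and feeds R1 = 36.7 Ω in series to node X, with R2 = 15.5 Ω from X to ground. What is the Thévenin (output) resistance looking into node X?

R_th ≈ 11.8 Ω

R1' = 13.4 + 36.7 = 50.10 Ω (source resistance + R1).
Zeroing V_supply shorts the top of R1' to ground, so R_th = R1' ‖ R2 = 11.84 Ω.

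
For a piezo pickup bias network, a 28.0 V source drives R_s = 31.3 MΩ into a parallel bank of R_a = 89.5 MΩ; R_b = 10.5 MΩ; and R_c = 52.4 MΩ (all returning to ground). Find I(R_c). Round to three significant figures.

Combine the parallel branches: R_p = (1/89.5 + 1/10.5 + 1/52.4)⁻¹ = 7.968 MΩ.
V_A = 28.0 × 7.968/39.27 = 5.682 V.
Branch current I = V_A/R_c = 5.682/52.4 = 0.1084 µA.

I ≈ 0.108 µA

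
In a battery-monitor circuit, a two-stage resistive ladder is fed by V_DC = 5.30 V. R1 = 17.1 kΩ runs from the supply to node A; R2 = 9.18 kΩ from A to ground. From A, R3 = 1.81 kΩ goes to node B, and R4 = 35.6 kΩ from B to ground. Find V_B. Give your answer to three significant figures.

V_B ≈ 1.52 V

Looking into the second stage from A: R3 + R4 = 37.41 kΩ appears in parallel with R2.
R2 ‖ (R3+R4) = 7.371 kΩ.
So V_A = 5.30 × 0.3012 = 1.596 V.
V_B = V_A × 0.9516 = 1.519 V.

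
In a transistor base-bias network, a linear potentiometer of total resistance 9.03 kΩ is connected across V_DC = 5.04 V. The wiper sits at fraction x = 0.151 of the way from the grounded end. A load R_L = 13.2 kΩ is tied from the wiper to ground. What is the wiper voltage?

Lower segment x·R_p = 1.364 kΩ; upper segment (1−x)·R_p = 7.666 kΩ.
(x·R_p) ‖ R_L = 1.236 kΩ.
Then V_out = V_DC · 1.236/(7.666 + 1.236) = 0.6997 V.

V_out ≈ 0.700 V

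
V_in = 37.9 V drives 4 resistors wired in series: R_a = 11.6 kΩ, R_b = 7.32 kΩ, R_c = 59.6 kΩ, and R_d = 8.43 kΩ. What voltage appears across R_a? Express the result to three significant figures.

Series total: ΣR = 11.6 + 7.32 + 59.6 + 8.43 = 86.95 kΩ.
V = V_in · R/ΣR = 37.9 × 0.1334 = 5.056 V.

V ≈ 5.06 V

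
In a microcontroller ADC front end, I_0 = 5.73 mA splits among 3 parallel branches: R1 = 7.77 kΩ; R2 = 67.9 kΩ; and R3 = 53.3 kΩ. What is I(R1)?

I ≈ 4.55 mA

Total conductance ΣG = 1/7.77 + 1/67.9 + 1/53.3 = 0.1622 (units of 1/kΩ).
Current divider: I(R1) = I_0 · G_k/ΣG = 5.73 × (0.1287/0.1622) = 5.73 × 0.7935 = 4.547 mA.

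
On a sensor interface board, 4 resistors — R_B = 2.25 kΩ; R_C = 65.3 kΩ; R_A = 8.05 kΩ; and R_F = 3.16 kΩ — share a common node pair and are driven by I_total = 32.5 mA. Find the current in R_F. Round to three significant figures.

Conductances: ΣG = 1/2.25 + 1/65.3 + 1/8.05 + 1/3.16 = 0.9004 (1/kΩ).
R_F takes the fraction G_k/ΣG = 0.3165/0.9004 = 0.3514, so I = 32.5 × 0.3514 = 11.42 mA.

I ≈ 11.4 mA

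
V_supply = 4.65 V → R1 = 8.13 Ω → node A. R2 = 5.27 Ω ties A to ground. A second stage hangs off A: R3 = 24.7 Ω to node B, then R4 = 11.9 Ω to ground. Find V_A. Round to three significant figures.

V_A ≈ 1.68 V

Looking into the second stage from A: R3 + R4 = 36.60 Ω appears in parallel with R2.
R2 ‖ (R3+R4) = 4.607 Ω.
First divider: V_A = V_supply · 4.607/(8.13 + 4.607) = 1.682 V.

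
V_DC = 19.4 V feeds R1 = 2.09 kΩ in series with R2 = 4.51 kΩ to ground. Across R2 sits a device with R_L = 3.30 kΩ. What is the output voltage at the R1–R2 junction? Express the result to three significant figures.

R2 ‖ R_L = (4.51 × 3.30)/(4.51 + 3.30) = 1.906 kΩ.
Now apply the divider: V_out = 19.4 × 0.4769 = 9.252 V.

V_out ≈ 9.25 V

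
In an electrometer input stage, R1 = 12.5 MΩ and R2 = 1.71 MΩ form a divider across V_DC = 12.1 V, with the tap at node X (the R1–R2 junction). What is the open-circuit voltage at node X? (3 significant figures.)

Open-circuit (no load on X): V_th = V_DC · R2/(R1 + R2) = 12.1 × 1.71/(12.50 + 1.71) = 1.456 V.

V_th ≈ 1.46 V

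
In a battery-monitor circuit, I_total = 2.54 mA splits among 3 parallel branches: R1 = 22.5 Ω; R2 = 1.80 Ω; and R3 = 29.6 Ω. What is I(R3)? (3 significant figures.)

I ≈ 0.135 mA

ΣG = 1/22.5 + 1/1.80 + 1/29.6 = 0.6338.
R3 takes the fraction G_k/ΣG = 0.03378/0.6338 = 0.05330, so I = 2.54 × 0.05330 = 0.1354 mA.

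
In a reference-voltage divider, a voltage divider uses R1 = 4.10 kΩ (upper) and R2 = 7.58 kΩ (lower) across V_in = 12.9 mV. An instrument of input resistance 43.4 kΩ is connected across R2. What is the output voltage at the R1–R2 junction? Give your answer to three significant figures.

V_out ≈ 7.89 mV

R2 ‖ R_L = (7.58 × 43.4)/(7.58 + 43.4) = 6.453 kΩ.
Now apply the divider: V_out = 12.9 × 0.6115 = 7.888 mV.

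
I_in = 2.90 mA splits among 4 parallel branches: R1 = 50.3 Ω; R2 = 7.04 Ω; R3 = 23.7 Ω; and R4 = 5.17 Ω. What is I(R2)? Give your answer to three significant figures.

I ≈ 1.04 mA

Conductances: ΣG = 1/50.3 + 1/7.04 + 1/23.7 + 1/5.17 = 0.3975 (1/Ω).
R2 takes the fraction G_k/ΣG = 0.1420/0.3975 = 0.3573, so I = 2.90 × 0.3573 = 1.036 mA.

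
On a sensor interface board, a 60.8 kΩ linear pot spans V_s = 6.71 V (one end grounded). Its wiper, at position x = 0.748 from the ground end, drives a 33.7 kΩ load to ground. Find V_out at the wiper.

Split the track: R_lower = x·R_p = 45.48 kΩ, R_upper = (1−x)·R_p = 15.32 kΩ.
(x·R_p) ‖ R_L = 19.36 kΩ.
Then V_out = V_s · 19.36/(15.32 + 19.36) = 3.745 V.

V_out ≈ 3.75 V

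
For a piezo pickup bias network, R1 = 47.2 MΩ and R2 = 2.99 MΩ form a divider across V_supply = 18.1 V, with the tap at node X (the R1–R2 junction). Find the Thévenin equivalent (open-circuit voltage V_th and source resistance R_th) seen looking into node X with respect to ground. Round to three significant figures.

V_th ≈ 1.08 V, R_th ≈ 2.81 MΩ

With X open, the divider is unloaded: V_th = 18.1 × 2.99/50.19 = 1.078 V.
Looking into X with the source shorted: R_th = R1·R2/(R1+R2) = 47.20 × 2.99/50.19 = 2.812 MΩ.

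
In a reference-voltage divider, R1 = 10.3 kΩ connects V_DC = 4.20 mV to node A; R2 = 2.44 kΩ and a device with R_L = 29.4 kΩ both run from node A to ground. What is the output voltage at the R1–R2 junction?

R2 ‖ R_L = (2.44 × 29.4)/(2.44 + 29.4) = 2.253 kΩ.
Voltage divider with the loaded lower leg: V_out = 4.20 × 2.253/(10.3 + 2.253) = 4.20 × 0.1795 = 0.7538 mV.

V_out ≈ 0.754 mV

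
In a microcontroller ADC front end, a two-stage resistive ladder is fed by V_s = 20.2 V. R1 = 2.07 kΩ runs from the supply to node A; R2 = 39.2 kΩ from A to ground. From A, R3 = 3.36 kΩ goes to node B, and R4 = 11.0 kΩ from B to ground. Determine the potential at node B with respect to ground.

V_B ≈ 12.9 V

The second stage (R3 + R4 = 14.36 kΩ) loads node A in parallel with R2.
Effective lower resistance at A: R2 ‖ 14.36 = 10.51 kΩ.
So V_A = 20.2 × 0.8355 = 16.88 V.
Stage 2 is unloaded, so V_B = V_A · R4/(R3+R4) = 16.88 × 11.0/14.36 = 12.93 V.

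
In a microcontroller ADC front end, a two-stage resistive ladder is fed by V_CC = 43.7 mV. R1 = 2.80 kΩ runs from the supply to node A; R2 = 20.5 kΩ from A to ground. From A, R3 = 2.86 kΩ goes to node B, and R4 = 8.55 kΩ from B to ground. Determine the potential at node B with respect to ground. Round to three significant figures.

V_B ≈ 23.7 mV

The second stage (R3 + R4 = 11.41 kΩ) loads node A in parallel with R2.
Effective lower resistance at A: R2 ‖ 11.41 = 7.330 kΩ.
V_A = 43.7 × 7.330/(2.80 + 7.330) = 31.62 mV.
Stage 2 is unloaded, so V_B = V_A · R4/(R3+R4) = 31.62 × 8.55/11.41 = 23.70 mV.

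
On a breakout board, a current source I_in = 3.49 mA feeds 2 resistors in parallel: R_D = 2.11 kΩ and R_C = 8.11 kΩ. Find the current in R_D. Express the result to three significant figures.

With just two branches, the current splits inversely with resistance.
So I = 3.49 × 8.11/10.22 = 2.769 mA.

I ≈ 2.77 mA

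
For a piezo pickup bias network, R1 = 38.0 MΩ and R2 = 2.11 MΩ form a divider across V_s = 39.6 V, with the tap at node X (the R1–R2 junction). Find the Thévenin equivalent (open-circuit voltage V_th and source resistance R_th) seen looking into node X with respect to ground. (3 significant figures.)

V_th ≈ 2.08 V, R_th ≈ 2.00 MΩ

Open-circuit (no load on X): V_th = V_s · R2/(R1 + R2) = 39.6 × 2.11/(38.00 + 2.11) = 2.083 V.
Looking into X with the source shorted: R_th = R1·R2/(R1+R2) = 38.00 × 2.11/40.11 = 1.999 MΩ.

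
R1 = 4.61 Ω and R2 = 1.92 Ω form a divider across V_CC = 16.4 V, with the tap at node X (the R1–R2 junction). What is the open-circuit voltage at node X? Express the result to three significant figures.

V_th ≈ 4.82 V

V_th is the unloaded tap voltage: V_CC · R2/(R1+R2) = 16.4 × 0.2940 = 4.822 V.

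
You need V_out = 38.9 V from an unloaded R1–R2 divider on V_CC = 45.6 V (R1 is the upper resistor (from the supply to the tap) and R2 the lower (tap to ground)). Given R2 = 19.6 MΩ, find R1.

Required fraction k = V_out/V_CC = 0.8531.
R1 = R2·(1/k − 1) = 19.6 × 0.1722 = 3.376 MΩ.

R1 ≈ 3.38 MΩ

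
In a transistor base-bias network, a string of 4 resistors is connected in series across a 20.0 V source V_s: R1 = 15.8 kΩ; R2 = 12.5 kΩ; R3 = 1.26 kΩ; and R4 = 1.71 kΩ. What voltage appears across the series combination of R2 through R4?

ΣR = 15.8 + 12.5 + 1.26 + 1.71 = 31.27 kΩ.
R_{R2..R4} = 12.5 + 1.26 + 1.71 = 15.47 kΩ.
V = V_s · R/ΣR = 20.0 × 0.4947 = 9.894 V.

V ≈ 9.89 V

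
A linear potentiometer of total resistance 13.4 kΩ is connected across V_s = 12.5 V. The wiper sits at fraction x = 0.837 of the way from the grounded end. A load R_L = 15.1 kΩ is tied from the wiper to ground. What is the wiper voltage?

The pot divides into 2.184 kΩ above the wiper and 11.22 kΩ below.
(x·R_p) ‖ R_L = 6.436 kΩ.
Then V_out = V_s · 6.436/(2.184 + 6.436) = 9.333 V.

V_out ≈ 9.33 V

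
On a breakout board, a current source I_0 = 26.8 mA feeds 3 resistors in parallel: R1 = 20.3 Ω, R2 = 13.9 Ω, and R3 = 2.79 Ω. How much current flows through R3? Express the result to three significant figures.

I ≈ 20.0 mA

ΣG = 1/20.3 + 1/13.9 + 1/2.79 = 0.4796.
Current divider: I(R3) = I_0 · G_k/ΣG = 26.8 × (0.3584/0.4796) = 26.8 × 0.7473 = 20.03 mA.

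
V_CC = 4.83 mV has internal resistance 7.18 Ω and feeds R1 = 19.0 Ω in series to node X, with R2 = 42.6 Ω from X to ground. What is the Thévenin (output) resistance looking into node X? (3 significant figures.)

R_th ≈ 16.2 Ω

R1' = 7.18 + 19.0 = 26.18 Ω (source resistance + R1).
Looking into X with the source shorted: R_th = R1'·R2/(R1'+R2) = 26.18 × 42.6/68.78 = 16.22 Ω.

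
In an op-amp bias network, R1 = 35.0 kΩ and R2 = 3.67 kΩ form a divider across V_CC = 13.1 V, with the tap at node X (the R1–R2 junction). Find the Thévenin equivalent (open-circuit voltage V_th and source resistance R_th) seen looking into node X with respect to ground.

V_th is the unloaded tap voltage: V_CC · R2/(R1+R2) = 13.1 × 0.09491 = 1.243 V.
Looking into X with the source shorted: R_th = R1·R2/(R1+R2) = 35.00 × 3.67/38.67 = 3.322 kΩ.

V_th ≈ 1.24 V, R_th ≈ 3.32 kΩ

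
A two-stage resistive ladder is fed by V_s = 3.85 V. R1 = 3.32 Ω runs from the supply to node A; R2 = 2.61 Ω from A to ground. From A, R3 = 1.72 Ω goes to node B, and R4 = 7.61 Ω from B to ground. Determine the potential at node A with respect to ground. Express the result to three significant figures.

Node A sees R2 in parallel with the series input of stage 2, R3 + R4 = 9.330 Ω.
Effective lower resistance at A: R2 ‖ 9.330 = 2.039 Ω.
V_A = 3.85 × 2.039/(3.32 + 2.039) = 1.465 V.

V_A ≈ 1.47 V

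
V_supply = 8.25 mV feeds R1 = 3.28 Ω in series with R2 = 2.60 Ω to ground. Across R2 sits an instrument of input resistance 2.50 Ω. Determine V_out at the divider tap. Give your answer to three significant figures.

V_out ≈ 2.31 mV

R2 ‖ R_L = (2.60 × 2.50)/(2.60 + 2.50) = 1.275 Ω.
Now apply the divider: V_out = 8.25 × 0.2798 = 2.309 mV.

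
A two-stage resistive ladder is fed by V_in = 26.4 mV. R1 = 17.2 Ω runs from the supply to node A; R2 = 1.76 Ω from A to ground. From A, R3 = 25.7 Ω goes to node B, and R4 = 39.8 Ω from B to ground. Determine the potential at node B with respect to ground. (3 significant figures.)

V_B ≈ 1.45 mV

The second stage (R3 + R4 = 65.50 Ω) loads node A in parallel with R2.
R2 ‖ (R3+R4) = 1.714 Ω.
So V_A = 26.4 × 0.09062 = 2.392 mV.
Stage 2 is unloaded, so V_B = V_A · R4/(R3+R4) = 2.392 × 39.8/65.50 = 1.454 mV.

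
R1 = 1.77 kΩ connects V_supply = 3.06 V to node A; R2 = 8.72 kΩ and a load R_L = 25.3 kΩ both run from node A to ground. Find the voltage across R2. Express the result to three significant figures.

V_out ≈ 2.40 V

R2 ‖ R_L = (8.72 × 25.3)/(8.72 + 25.3) = 6.485 kΩ.
Voltage divider with the loaded lower leg: V_out = 3.06 × 6.485/(1.77 + 6.485) = 3.06 × 0.7856 = 2.404 V.
(Unloaded it would be 2.54 V; the load pulls it down.)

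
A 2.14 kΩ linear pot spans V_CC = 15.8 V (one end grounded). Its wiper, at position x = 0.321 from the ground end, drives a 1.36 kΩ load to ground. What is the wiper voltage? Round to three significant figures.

The pot divides into 1.453 kΩ above the wiper and 0.6869 kΩ below.
(x·R_p) ‖ R_L = 0.4564 kΩ.
Then V_out = V_CC · 0.4564/(1.453 + 0.4564) = 3.777 V.

V_out ≈ 3.78 V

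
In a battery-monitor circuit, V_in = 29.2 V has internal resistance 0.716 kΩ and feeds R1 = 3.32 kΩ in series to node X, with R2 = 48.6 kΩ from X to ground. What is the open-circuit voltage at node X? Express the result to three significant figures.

R1' = 0.716 + 3.32 = 4.036 kΩ (source resistance + R1).
Open-circuit (no load on X): V_th = V_in · R2/(R1' + R2) = 29.2 × 48.6/(4.036 + 48.6) = 26.96 V.

V_th ≈ 27.0 V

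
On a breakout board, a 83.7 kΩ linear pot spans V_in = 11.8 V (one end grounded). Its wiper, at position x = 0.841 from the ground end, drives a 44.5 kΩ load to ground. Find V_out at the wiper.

The pot divides into 13.31 kΩ above the wiper and 70.39 kΩ below.
(x·R_p) ‖ R_L = 27.26 kΩ.
Then V_out = V_in · 27.26/(13.31 + 27.26) = 7.929 V.

V_out ≈ 7.93 V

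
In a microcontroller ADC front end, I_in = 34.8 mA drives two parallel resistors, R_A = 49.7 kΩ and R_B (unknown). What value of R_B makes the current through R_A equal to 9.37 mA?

R_B ≈ 18.3 kΩ

Two-branch current divider: I_A = I_in · R_B/(R_A + R_B).
With f = 0.2693, R_B = R_A · f/(1−f) = 49.7 × 0.3685 = 18.31 kΩ.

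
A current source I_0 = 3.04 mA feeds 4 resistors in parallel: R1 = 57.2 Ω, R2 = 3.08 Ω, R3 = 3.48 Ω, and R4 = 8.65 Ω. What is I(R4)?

I ≈ 0.472 mA

Conductances: ΣG = 1/57.2 + 1/3.08 + 1/3.48 + 1/8.65 = 0.7451 (1/Ω).
R4 takes the fraction G_k/ΣG = 0.1156/0.7451 = 0.1552, so I = 3.04 × 0.1552 = 0.4717 mA.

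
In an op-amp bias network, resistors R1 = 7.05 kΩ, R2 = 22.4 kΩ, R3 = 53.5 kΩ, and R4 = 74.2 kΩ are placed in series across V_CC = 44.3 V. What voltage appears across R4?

V ≈ 20.9 V

Series total: ΣR = 7.05 + 22.4 + 53.5 + 74.2 = 157.2 kΩ.
By the voltage-divider rule, V = 44.3 × 74.20/157.2 = 20.92 V.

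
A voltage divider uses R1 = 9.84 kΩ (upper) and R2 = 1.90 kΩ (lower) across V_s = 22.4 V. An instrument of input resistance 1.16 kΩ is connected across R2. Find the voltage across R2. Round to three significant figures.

First combine the lower leg with the load: R2 ‖ R_L = 0.7203 kΩ.
Voltage divider with the loaded lower leg: V_out = 22.4 × 0.7203/(9.84 + 0.7203) = 22.4 × 0.06820 = 1.528 V.
(Unloaded it would be 3.63 V; the load pulls it down.)

V_out ≈ 1.53 V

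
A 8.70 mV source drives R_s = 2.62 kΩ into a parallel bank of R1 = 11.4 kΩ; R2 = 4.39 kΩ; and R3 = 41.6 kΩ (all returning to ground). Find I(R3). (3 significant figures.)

Combine the parallel branches: R_p = (1/11.4 + 1/4.39 + 1/41.6)⁻¹ = 2.945 kΩ.
V_A = 8.70 × 2.945/5.565 = 4.604 mV.
Branch current I = V_A/R3 = 4.604/41.6 = 0.1107 µA.
(Check via current divider: I_total = 1.563 µA; share G_k/ΣG = 0.07080 → same result.)

I ≈ 0.111 µA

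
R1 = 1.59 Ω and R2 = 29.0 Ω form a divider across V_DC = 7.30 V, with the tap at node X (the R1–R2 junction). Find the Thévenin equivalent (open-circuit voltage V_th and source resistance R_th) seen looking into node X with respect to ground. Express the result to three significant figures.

V_th ≈ 6.92 V, R_th ≈ 1.51 Ω

With X open, the divider is unloaded: V_th = 7.30 × 29.0/30.59 = 6.921 V.
Looking into X with the source shorted: R_th = R1·R2/(R1+R2) = 1.590 × 29.0/30.59 = 1.507 Ω.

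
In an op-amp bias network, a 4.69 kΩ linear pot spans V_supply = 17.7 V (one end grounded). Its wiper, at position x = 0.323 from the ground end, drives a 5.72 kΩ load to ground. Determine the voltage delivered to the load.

V_out ≈ 4.85 V

Split the track: R_lower = x·R_p = 1.515 kΩ, R_upper = (1−x)·R_p = 3.175 kΩ.
R_L loads the lower segment: effective lower R = 1.198 kΩ.
Then V_out = V_supply · 1.198/(3.175 + 1.198) = 4.848 V.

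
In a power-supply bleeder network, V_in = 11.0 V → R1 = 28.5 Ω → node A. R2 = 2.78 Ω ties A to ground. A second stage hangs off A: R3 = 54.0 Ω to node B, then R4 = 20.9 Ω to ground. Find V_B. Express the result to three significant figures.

V_B ≈ 0.264 V

Looking into the second stage from A: R3 + R4 = 74.90 Ω appears in parallel with R2.
R2 ‖ (R3+R4) = 2.681 Ω.
So V_A = 11.0 × 0.08597 = 0.9456 V.
Then the unloaded second divider: V_B = V_A × R4/(R3+R4) = 0.9456 × 0.2790 = 0.2639 V.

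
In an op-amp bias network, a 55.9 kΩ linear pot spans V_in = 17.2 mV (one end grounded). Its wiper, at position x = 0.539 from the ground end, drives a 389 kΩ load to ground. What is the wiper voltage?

The pot divides into 25.77 kΩ above the wiper and 30.13 kΩ below.
(x·R_p) ‖ R_L = 27.96 kΩ.
Then V_out = V_in · 27.96/(25.77 + 27.96) = 8.951 mV.

V_out ≈ 8.95 mV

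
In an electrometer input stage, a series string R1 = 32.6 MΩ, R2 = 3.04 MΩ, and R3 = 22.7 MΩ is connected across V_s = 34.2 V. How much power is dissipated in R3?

The common current is I = 34.2/58.34 = 0.5862 µA.
P(R3) = I²·R3 = (0.5862)² × 22.7 = 7.801 µW.

P ≈ 7.80 µW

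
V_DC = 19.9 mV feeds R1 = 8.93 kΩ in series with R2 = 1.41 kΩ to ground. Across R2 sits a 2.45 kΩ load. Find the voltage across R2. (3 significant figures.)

R2 ‖ R_L = (1.41 × 2.45)/(1.41 + 2.45) = 0.8949 kΩ.
Then V_out = V_DC · R2'/(R1 + R2') = 19.9 × 0.8949/9.825 = 1.813 mV.

V_out ≈ 1.81 mV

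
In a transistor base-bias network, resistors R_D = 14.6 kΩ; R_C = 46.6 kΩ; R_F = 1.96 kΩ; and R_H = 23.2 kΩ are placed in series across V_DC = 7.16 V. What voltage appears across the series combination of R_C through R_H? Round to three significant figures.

ΣR = 14.6 + 46.6 + 1.96 + 23.2 = 86.36 kΩ.
R_{R_C..R_H} = 46.6 + 1.96 + 23.2 = 71.76 kΩ.
V = V_DC · R/ΣR = 7.16 × 0.8309 = 5.950 V.

V ≈ 5.95 V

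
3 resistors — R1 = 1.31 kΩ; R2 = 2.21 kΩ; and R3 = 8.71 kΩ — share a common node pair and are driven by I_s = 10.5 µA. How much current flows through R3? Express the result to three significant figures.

ΣG = 1/1.31 + 1/2.21 + 1/8.71 = 1.331.
Current divider: I(R3) = I_s · G_k/ΣG = 10.5 × (0.1148/1.331) = 10.5 × 0.08628 = 0.9060 µA.

I ≈ 0.906 µA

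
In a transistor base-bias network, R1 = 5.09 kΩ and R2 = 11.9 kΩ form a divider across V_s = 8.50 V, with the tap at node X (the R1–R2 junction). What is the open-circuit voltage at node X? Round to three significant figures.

With X open, the divider is unloaded: V_th = 8.50 × 11.9/16.99 = 5.954 V.

V_th ≈ 5.95 V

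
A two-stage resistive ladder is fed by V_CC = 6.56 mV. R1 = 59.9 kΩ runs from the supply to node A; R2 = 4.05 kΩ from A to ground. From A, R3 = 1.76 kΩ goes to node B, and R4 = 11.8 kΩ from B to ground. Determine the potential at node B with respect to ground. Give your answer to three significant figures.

Looking into the second stage from A: R3 + R4 = 13.56 kΩ appears in parallel with R2.
Effective lower resistance at A: R2 ‖ 13.56 = 3.119 kΩ.
V_A = 6.56 × 3.119/(59.9 + 3.119) = 0.3246 mV.
Then the unloaded second divider: V_B = V_A × R4/(R3+R4) = 0.3246 × 0.8702 = 0.2825 mV.

V_B ≈ 0.282 mV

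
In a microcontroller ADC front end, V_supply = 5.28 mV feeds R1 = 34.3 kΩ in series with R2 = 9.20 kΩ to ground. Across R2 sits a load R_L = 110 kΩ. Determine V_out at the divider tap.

V_out ≈ 1.05 mV

R2 ‖ R_L = (9.20 × 110)/(9.20 + 110) = 8.490 kΩ.
Now apply the divider: V_out = 5.28 × 0.1984 = 1.048 mV.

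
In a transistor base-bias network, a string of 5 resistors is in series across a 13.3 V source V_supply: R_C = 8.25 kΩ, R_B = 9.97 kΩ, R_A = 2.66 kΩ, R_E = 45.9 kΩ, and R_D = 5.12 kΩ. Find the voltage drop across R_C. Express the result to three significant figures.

V ≈ 1.53 V

Total series resistance ΣR = 8.25 + 9.97 + 2.66 + 45.9 + 5.12 = 71.90 kΩ.
Voltage divider: V = V_supply · (8.250 / 71.90) = 13.3 × 0.1147 = 1.526 V.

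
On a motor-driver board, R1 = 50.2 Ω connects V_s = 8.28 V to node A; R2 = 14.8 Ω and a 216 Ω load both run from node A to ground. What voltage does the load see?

R2 ‖ R_L = (14.8 × 216)/(14.8 + 216) = 13.85 Ω.
Then V_out = V_s · R2'/(R1 + R2') = 8.28 × 13.85/64.05 = 1.791 V.
(Unloaded it would be 1.89 V; the load pulls it down.)

V_out ≈ 1.79 V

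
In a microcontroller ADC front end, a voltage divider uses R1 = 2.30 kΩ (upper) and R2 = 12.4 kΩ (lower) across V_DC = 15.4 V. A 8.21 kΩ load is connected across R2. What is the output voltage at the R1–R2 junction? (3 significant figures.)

V_out ≈ 10.5 V

First combine the lower leg with the load: R2 ‖ R_L = 4.940 kΩ.
Then V_out = V_DC · R2'/(R1 + R2') = 15.4 × 4.940/7.240 = 10.51 V.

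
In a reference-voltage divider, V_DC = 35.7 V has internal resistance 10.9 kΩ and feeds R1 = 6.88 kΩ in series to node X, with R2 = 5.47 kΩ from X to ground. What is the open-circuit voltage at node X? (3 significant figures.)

R1' = 10.9 + 6.88 = 17.78 kΩ (source resistance + R1).
Open-circuit (no load on X): V_th = V_DC · R2/(R1' + R2) = 35.7 × 5.47/(17.78 + 5.47) = 8.399 V.

V_th ≈ 8.40 V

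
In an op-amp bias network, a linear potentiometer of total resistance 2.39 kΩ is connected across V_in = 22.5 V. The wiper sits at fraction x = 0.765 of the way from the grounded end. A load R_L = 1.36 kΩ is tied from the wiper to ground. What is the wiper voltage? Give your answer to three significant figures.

V_out ≈ 13.1 V

Lower segment x·R_p = 1.828 kΩ; upper segment (1−x)·R_p = 0.5616 kΩ.
Lower segment in parallel with the load: 1.828 ‖ 1.36 = 0.7799 kΩ.
V_out = 22.5 × 0.7799/(0.5616 + 0.7799) = 13.08 V.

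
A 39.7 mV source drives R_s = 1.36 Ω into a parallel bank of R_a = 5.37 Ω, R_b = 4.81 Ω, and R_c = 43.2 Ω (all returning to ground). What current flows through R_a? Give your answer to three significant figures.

Equivalent of the parallel group: R_p = 2.397 Ω.
V_A by voltage divider: V_A = 39.7 × 2.397/(1.36 + 2.397) = 25.33 mV.
I(R_a) = V_A / R_a = 25.33/5.37 = 4.716 mA.

I ≈ 4.72 mA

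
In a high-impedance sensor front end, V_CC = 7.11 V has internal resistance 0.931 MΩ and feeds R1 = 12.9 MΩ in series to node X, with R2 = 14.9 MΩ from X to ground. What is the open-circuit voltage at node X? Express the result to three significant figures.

R1' = 0.931 + 12.9 = 13.83 MΩ (source resistance + R1).
V_th is the unloaded tap voltage: V_CC · R2/(R1'+R2) = 7.11 × 0.5186 = 3.687 V.

V_th ≈ 3.69 V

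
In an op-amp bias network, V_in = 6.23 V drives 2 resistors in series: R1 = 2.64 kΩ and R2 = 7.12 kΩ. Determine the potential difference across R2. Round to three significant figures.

ΣR = 2.64 + 7.12 = 9.760 kΩ.
Voltage divider: V = V_in · (7.120 / 9.760) = 6.23 × 0.7295 = 4.545 V.

V ≈ 4.54 V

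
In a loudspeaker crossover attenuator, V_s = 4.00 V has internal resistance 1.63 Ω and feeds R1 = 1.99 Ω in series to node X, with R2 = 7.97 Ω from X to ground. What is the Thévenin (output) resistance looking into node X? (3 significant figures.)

R_th ≈ 2.49 Ω

R1' = 1.63 + 1.99 = 3.620 Ω (source resistance + R1).
Zeroing V_s shorts the top of R1' to ground, so R_th = R1' ‖ R2 = 2.489 Ω.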